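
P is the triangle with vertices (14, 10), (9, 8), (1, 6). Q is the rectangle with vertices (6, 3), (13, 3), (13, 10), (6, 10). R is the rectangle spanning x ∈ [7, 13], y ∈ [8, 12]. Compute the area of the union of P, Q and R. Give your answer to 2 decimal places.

61.77

By inclusion–exclusion:
Individual areas: |P| = 3, |Q| = 49, |R| = 24.
|P∩Q| = 2.2327.
|P∩R| = 1.4538.
|Q∩R|: x∈[7,13], y∈[8,10] → 6·2 = 12.
|P∩Q∩R| = 1.4538.
|P ∪ Q ∪ R| = 76 − 15.6865 + 1.4538 = 61.77.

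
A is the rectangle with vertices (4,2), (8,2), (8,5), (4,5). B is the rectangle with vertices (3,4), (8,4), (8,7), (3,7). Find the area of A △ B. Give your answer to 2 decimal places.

19.00

|A∩B|: x∈[4,8], y∈[4,5] → 4·1 = 4.
|A △ B| = |A| + |B| − 2·|A∩B| = 12 + 15 − 8 = 19.00.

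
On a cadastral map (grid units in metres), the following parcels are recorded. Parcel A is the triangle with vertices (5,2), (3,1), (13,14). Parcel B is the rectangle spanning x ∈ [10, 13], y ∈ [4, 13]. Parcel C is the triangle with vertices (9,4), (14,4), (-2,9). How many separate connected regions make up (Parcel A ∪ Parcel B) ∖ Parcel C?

2

(Parcel A ∪ Parcel B) ∖ Parcel C splits into 2 disjoint pieces (area 3.9272, area 27.0186).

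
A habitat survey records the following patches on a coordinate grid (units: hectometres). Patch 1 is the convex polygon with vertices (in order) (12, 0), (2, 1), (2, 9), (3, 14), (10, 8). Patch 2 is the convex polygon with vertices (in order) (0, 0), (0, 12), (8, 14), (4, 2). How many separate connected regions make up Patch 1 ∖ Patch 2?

2

Patch 1 ∖ Patch 2 splits into 2 disjoint pieces (area 53.3333, area 0.8701).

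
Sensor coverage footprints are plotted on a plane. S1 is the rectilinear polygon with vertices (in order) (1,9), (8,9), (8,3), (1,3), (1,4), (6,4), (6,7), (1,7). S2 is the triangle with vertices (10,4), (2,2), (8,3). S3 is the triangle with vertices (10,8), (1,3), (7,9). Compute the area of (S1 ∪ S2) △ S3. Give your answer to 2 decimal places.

29.37

|S1 ∪ S2| = 28.5.
|(S1 ∪ S2) ∩ S3| = 5.5667.
|(S1 ∪ S2) △ S3| = 28.5 + 12 − 11.1333 = 29.37.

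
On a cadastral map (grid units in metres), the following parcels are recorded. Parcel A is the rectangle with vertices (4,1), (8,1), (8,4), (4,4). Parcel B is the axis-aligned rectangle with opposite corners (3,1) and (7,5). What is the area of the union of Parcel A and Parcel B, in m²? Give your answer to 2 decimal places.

By inclusion–exclusion:
Individual areas: |Parcel A| = 12, |Parcel B| = 16.
|Parcel A∩Parcel B|: x∈[4,7], y∈[1,4] → 3·3 = 9.
|Parcel A ∪ Parcel B| = 28 − 9 = 19.00.

19.00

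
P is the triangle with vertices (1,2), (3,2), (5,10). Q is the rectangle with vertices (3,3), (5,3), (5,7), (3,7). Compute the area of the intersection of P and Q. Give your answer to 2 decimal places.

2.75

The intersection is the polygon with vertices (3.25,3), (3,3), (3,6), (3.5,7), (4.25,7).
By the shoelace formula its area is 2.75.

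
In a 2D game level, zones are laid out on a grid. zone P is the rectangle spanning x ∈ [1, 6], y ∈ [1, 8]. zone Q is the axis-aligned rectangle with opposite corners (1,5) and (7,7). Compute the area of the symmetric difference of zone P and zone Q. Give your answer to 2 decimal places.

|zone P∩zone Q|: x∈[1,6], y∈[5,7] → 5·2 = 10.
|zone P △ zone Q| = |zone P| + |zone Q| − 2·|zone P∩zone Q| = 35 + 12 − 20 = 27.00.

27.00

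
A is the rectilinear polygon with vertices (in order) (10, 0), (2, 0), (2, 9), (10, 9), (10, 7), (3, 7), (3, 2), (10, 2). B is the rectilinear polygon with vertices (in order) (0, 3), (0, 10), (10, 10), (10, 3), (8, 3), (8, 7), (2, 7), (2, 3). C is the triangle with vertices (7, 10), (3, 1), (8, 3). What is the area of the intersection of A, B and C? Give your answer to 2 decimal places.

The intersection is the polygon with vertices (7.143,9), (7.429,7), (5.667,7), (6.556,9).
By the shoelace formula its area is 2.35.

2.35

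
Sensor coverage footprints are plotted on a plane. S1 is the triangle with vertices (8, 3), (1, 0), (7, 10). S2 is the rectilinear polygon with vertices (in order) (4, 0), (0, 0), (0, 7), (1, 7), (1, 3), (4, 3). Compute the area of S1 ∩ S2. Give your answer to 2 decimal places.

4.37

The intersection is the polygon with vertices (1,0), (2.8,3), (4,3), (4,1.286).
By the shoelace formula its area is 4.37.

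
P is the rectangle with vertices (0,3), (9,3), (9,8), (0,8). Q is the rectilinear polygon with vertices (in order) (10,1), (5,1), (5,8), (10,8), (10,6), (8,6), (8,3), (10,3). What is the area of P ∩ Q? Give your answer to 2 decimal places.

17.00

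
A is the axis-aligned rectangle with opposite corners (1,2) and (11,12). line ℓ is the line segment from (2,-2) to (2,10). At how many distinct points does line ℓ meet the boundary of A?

1

The segment meets the boundary at (2,2).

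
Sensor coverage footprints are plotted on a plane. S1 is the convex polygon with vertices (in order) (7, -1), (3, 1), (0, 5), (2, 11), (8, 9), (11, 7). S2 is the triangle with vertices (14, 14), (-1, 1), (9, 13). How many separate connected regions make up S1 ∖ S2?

S1 ∖ S2 splits into 2 disjoint pieces (area 47.8849, area 21.0092).

2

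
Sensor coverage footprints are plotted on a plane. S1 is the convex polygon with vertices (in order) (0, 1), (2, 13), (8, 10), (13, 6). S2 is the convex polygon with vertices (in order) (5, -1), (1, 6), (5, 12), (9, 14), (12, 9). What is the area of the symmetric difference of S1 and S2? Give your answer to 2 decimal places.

|S1| = 77.5, |S2| = 84.5, |S1∩S2| = 53.8972.
|S1 △ S2| = |S1| + |S2| − 2·|S1∩S2| = 77.5 + 84.5 − 107.7943 = 54.21.

54.21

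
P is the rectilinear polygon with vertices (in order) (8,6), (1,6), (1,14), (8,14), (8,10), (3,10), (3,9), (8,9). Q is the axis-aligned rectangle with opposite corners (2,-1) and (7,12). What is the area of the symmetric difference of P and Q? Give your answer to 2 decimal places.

64.00

|P| = 51, |Q| = 65, |P∩Q| = 26.
|P △ Q| = |P| + |Q| − 2·|P∩Q| = 51 + 65 − 52 = 64.00.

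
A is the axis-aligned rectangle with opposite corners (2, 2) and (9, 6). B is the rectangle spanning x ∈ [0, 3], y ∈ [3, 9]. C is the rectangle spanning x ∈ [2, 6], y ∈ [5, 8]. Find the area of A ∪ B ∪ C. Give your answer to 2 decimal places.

49.00

By inclusion–exclusion:
Individual areas: |A| = 28, |B| = 18, |C| = 12.
|A∩B|: x∈[2,3], y∈[3,6] → 1·3 = 3.
|A∩C|: x∈[2,6], y∈[5,6] → 4·1 = 4.
|B∩C|: x∈[2,3], y∈[5,8] → 1·3 = 3.
|A∩B∩C| = 1.
|A ∪ B ∪ C| = 58 − 10 + 1 = 49.00.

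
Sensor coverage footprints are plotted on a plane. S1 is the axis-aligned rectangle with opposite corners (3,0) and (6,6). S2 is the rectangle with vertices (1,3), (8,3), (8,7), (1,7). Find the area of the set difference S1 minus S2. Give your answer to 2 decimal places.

9.00

|S1∩S2|: x∈[3,6], y∈[3,6] → 3·3 = 9.
|S1| = 18.
|S1 ∖ S2| = |S1| − |S1∩S2| = 18 − 9 = 9.00.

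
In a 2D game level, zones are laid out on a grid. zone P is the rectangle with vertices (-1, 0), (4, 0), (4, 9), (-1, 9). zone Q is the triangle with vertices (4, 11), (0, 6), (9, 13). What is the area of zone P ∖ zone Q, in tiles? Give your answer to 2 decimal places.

42.81

|zone P| = 45, |zone P∩zone Q| = 2.1857.
|zone P ∖ zone Q| = |zone P| − |zone P∩zone Q| = 45 − 2.1857 = 42.81.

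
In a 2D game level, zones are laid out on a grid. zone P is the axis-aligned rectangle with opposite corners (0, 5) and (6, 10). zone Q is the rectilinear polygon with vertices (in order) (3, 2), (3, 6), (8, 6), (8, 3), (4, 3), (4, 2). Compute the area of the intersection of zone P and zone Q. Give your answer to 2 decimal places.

The intersection is the polygon with vertices (6,5), (3,5), (3,6), (6,6).
By the shoelace formula its area is 3.00.

3.00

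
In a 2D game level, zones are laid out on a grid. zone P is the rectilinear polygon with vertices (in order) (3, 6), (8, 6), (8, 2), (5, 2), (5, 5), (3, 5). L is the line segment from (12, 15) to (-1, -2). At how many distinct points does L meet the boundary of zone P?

The segment meets the boundary at (4.353,5), (5.118,6).

2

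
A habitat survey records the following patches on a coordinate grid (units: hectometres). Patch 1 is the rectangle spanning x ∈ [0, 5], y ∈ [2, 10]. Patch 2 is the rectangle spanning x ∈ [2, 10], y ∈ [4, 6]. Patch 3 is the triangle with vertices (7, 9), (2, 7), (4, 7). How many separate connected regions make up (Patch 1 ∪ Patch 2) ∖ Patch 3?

(Patch 1 ∪ Patch 2) ∖ Patch 3 is a single connected region.

1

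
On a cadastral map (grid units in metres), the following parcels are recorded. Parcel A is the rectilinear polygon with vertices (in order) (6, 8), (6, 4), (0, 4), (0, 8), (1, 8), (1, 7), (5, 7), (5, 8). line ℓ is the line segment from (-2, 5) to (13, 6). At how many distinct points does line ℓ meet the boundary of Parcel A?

The segment meets the boundary at (6,5.533), (0,5.133).

2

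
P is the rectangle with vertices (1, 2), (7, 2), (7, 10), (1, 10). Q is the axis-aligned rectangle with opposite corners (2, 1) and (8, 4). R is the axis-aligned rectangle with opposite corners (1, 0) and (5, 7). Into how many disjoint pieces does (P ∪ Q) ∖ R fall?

(P ∪ Q) ∖ R is a single connected region.

1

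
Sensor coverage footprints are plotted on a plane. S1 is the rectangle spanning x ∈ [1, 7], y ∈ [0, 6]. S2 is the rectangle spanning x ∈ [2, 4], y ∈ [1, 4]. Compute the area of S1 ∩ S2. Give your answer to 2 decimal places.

6.00

|S1∩S2|: x∈[2,4], y∈[1,4] → 2·3 = 6.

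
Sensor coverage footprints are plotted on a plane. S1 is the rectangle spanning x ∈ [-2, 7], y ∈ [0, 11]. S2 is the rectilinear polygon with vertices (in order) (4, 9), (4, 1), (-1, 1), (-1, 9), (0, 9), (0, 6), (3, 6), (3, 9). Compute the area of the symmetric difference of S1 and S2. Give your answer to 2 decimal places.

|S1| = 99, |S2| = 31, |S1∩S2| = 31.
|S1 △ S2| = |S1| + |S2| − 2·|S1∩S2| = 99 + 31 − 62 = 68.00.

68.00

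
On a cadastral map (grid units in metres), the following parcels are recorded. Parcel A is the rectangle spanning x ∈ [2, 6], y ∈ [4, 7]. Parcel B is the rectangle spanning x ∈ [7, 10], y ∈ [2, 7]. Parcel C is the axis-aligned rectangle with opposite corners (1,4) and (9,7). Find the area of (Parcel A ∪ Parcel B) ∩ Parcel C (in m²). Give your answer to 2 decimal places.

|Parcel A ∪ Parcel B| = 27.
|(Parcel A ∪ Parcel B) ∩ Parcel C| = 18.00.

18.00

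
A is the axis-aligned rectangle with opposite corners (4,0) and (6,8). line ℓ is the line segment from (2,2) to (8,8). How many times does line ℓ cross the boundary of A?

The segment meets the boundary at (6,6), (4,4).

2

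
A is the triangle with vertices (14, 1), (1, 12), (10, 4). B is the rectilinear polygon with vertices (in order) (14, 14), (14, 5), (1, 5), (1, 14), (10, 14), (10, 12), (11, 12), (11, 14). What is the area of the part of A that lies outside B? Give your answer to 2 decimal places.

|A| = 2.5, |A∩B| = 1.392.
|A ∖ B| = |A| − |A∩B| = 2.5 − 1.392 = 1.11.

1.11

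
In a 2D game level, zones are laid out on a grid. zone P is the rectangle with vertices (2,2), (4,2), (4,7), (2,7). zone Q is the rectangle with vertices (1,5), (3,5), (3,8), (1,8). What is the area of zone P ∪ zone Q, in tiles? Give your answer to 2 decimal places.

14.00

By inclusion–exclusion:
Individual areas: |zone P| = 10, |zone Q| = 6.
|zone P∩zone Q|: x∈[2,3], y∈[5,7] → 1·2 = 2.
|zone P ∪ zone Q| = 16 − 2 = 14.00.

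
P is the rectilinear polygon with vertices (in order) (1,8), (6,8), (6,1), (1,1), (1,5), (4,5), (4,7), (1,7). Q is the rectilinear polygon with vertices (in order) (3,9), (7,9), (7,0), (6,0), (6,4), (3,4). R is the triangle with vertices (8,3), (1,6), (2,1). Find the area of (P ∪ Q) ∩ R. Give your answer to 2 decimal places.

14.58

The region (P ∪ Q) ∩ R is the polygon with vertices (7,2.667), (2,1), (1.2,5), (3,5), (3,5.143), (7,3.429).
By the shoelace formula its area is 14.58.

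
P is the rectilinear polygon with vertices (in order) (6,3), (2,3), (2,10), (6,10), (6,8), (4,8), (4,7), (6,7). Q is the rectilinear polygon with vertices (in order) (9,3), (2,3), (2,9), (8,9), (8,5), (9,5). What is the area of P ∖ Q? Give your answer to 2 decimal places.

|P| = 26, |P∩Q| = 22.
|P ∖ Q| = |P| − |P∩Q| = 26 − 22 = 4.00.

4.00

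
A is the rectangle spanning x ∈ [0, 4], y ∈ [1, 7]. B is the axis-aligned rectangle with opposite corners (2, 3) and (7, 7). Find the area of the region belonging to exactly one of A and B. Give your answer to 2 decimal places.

28.00

|A∩B|: x∈[2,4], y∈[3,7] → 2·4 = 8.
|A △ B| = |A| + |B| − 2·|A∩B| = 24 + 20 − 16 = 28.00.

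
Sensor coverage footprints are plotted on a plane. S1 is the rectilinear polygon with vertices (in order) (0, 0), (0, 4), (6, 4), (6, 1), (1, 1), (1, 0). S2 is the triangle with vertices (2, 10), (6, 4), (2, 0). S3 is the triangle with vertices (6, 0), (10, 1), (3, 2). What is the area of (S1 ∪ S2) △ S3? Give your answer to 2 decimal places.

|S1 ∪ S2| = 31.5.
|(S1 ∪ S2) ∩ S3| = 1.6071.
|(S1 ∪ S2) △ S3| = 31.5 + 5.5 − 3.2143 = 33.79.

33.79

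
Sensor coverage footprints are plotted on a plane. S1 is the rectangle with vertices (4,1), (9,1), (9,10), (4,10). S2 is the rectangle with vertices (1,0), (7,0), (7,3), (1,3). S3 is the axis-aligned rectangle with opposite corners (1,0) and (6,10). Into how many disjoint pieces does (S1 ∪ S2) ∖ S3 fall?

(S1 ∪ S2) ∖ S3 is a single connected region.

1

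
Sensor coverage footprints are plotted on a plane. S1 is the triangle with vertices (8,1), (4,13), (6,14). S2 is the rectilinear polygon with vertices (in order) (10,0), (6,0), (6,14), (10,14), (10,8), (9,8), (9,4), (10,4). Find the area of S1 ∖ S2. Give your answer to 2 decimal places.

|S1| = 14, |S1∩S2| = 7.
|S1 ∖ S2| = |S1| − |S1∩S2| = 14 − 7 = 7.00.

7.00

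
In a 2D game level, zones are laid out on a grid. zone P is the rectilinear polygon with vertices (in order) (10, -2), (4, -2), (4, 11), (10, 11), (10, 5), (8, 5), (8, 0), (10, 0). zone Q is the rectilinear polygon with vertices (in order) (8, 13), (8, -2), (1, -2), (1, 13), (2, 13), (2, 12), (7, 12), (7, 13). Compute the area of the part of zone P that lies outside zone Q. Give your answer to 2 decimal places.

16.00

|zone P| = 68, |zone P∩zone Q| = 52.
|zone P ∖ zone Q| = |zone P| − |zone P∩zone Q| = 68 − 52 = 16.00.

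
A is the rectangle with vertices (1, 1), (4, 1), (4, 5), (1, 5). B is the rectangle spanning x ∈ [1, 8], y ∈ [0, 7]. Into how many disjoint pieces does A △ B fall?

1

A △ B is a single connected region.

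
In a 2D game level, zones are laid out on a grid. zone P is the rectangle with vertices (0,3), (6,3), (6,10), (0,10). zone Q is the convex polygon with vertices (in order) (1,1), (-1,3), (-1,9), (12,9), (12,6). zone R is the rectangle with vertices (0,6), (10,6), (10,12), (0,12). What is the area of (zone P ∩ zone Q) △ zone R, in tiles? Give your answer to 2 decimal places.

59.92

|zone P ∩ zone Q| = 35.9182.
|(zone P ∩ zone Q) ∩ zone R| = 18.
|(zone P ∩ zone Q) △ zone R| = 35.9182 + 60 − 36 = 59.92.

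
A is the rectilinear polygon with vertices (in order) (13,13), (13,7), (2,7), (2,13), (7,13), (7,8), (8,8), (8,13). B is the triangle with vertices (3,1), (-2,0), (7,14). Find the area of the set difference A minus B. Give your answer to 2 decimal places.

|A| = 61, |A∩B| = 8.044.
|A ∖ B| = |A| − |A∩B| = 61 − 8.044 = 52.96.

52.96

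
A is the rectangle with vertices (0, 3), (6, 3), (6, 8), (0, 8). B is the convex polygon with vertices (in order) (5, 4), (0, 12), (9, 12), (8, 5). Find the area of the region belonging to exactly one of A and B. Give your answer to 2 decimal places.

|A| = 30, |B| = 46, |A∩B| = 8.8333.
|A △ B| = |A| + |B| − 2·|A∩B| = 30 + 46 − 17.6667 = 58.33.

58.33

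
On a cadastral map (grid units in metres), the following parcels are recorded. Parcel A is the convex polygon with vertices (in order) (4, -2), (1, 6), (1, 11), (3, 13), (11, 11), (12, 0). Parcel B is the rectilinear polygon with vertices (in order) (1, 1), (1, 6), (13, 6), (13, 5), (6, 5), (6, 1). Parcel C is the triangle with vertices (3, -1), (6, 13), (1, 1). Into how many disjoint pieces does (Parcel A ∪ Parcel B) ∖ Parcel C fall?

2

(Parcel A ∪ Parcel B) ∖ Parcel C splits into 2 disjoint pieces (area 26.9811, area 91.9239).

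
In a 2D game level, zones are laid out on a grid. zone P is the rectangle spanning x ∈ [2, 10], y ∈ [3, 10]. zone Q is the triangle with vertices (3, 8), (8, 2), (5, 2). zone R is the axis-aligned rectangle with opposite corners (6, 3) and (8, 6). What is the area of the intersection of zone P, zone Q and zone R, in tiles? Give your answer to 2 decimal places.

0.82

The intersection is the polygon with vertices (7.167,3), (6,3), (6,4.4).
By the shoelace formula its area is 0.82.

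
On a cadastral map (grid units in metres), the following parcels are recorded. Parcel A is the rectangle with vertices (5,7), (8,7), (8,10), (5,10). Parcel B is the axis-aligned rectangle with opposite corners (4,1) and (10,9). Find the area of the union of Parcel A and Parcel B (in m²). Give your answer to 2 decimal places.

By inclusion–exclusion:
Individual areas: |Parcel A| = 9, |Parcel B| = 48.
|Parcel A∩Parcel B|: x∈[5,8], y∈[7,9] → 3·2 = 6.
|Parcel A ∪ Parcel B| = 57 − 6 = 51.00.

51.00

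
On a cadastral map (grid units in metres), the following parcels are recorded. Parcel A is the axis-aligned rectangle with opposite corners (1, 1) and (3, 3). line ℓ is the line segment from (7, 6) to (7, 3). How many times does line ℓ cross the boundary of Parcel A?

0

The segment lies entirely outside Parcel A and never meets its boundary.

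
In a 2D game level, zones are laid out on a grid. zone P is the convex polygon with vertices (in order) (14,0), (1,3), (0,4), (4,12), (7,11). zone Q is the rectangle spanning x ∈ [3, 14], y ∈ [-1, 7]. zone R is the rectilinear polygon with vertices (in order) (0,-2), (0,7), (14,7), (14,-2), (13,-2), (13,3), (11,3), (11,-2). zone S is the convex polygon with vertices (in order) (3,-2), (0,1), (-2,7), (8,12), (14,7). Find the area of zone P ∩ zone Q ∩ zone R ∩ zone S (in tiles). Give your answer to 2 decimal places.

34.34

The intersection is the polygon with vertices (9.546,7), (11.071,4.603), (7.327,1.54), (3,2.538), (3,7).
By the shoelace formula its area is 34.34.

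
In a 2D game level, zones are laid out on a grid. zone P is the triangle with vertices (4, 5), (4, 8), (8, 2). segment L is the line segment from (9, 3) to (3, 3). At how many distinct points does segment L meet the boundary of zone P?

The segment meets the boundary at (6.667,3), (7.333,3).

2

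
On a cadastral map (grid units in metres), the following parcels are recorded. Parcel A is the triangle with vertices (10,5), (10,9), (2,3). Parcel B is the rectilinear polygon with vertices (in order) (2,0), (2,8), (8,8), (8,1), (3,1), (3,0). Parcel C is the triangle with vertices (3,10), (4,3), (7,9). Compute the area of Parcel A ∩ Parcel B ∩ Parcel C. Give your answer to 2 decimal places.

0.96

The intersection is the polygon with vertices (3.931,3.483), (3.807,4.355), (5.2,5.4), (4.286,3.571).
By the shoelace formula its area is 0.96.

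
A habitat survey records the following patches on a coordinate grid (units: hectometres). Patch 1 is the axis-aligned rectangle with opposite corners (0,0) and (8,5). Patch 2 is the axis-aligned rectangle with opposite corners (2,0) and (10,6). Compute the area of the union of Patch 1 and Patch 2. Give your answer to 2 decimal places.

58.00

By inclusion–exclusion:
Individual areas: |Patch 1| = 40, |Patch 2| = 48.
|Patch 1∩Patch 2|: x∈[2,8], y∈[0,5] → 6·5 = 30.
|Patch 1 ∪ Patch 2| = 88 − 30 = 58.00.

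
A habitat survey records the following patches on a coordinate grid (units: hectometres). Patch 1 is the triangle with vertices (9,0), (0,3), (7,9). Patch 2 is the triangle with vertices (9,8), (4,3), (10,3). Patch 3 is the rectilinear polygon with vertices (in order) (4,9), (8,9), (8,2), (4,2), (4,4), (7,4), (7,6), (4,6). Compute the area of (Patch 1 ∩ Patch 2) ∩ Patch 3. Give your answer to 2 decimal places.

The region (Patch 1 ∩ Patch 2) ∩ Patch 3 is the polygon with vertices (4,3), (5,4), (7,4), (7,6), (7.545,6.545), (8,4.5), (8,3).
By the shoelace formula its area is 5.43.

5.43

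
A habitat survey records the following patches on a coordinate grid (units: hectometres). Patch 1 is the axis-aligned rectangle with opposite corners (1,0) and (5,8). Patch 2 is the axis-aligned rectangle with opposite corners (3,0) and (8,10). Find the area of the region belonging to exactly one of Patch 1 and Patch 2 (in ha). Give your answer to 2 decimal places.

|Patch 1∩Patch 2|: x∈[3,5], y∈[0,8] → 2·8 = 16.
|Patch 1 △ Patch 2| = |Patch 1| + |Patch 2| − 2·|Patch 1∩Patch 2| = 32 + 50 − 32 = 50.00.

50.00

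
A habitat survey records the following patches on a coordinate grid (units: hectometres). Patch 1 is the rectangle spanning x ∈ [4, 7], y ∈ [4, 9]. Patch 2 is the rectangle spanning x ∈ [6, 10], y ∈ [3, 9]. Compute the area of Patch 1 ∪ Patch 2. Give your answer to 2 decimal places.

34.00

By inclusion–exclusion:
Individual areas: |Patch 1| = 15, |Patch 2| = 24.
|Patch 1∩Patch 2|: x∈[6,7], y∈[4,9] → 1·5 = 5.
|Patch 1 ∪ Patch 2| = 39 − 5 = 34.00.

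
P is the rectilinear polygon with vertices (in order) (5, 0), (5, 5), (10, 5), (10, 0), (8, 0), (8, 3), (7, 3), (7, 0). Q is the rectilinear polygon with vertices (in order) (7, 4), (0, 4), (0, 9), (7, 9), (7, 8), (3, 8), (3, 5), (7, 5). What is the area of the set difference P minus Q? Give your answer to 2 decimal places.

20.00

|P| = 22, |P∩Q| = 2.
|P ∖ Q| = |P| − |P∩Q| = 22 − 2 = 20.00.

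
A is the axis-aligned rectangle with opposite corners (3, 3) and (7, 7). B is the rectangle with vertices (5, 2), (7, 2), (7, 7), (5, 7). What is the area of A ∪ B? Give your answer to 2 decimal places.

By inclusion–exclusion:
Individual areas: |A| = 16, |B| = 10.
|A∩B|: x∈[5,7], y∈[3,7] → 2·4 = 8.
|A ∪ B| = 26 − 8 = 18.00.

18.00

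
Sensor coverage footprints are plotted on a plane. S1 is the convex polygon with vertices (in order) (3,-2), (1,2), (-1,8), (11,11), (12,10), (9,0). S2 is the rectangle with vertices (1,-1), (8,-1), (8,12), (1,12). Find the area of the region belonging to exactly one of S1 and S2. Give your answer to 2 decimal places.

|S1| = 105.5, |S2| = 91, |S1∩S2| = 69.7083.
|S1 △ S2| = |S1| + |S2| − 2·|S1∩S2| = 105.5 + 91 − 139.4167 = 57.08.

57.08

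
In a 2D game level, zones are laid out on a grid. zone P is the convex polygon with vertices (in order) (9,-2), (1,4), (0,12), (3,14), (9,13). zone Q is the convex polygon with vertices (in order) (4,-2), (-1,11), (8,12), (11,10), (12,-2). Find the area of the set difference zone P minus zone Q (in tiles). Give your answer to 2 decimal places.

17.02

|zone P| = 104, |zone P∩zone Q| = 86.9841.
|zone P ∖ zone Q| = |zone P| − |zone P∩zone Q| = 104 − 86.9841 = 17.02.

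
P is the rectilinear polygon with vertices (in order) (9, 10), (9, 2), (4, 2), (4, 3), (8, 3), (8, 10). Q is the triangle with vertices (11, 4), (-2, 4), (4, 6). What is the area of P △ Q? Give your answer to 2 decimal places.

|P| = 12, |Q| = 13, |P∩Q| = 0.7143.
|P △ Q| = |P| + |Q| − 2·|P∩Q| = 12 + 13 − 1.4286 = 23.57.

23.57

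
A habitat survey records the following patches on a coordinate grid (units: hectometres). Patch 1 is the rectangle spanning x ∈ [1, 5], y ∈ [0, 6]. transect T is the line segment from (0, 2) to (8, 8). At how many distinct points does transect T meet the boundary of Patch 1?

2

The segment meets the boundary at (5,5.75), (1,2.75).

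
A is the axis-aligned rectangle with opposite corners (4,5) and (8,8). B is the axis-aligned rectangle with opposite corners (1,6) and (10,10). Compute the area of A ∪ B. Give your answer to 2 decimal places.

40.00

By inclusion–exclusion:
Individual areas: |A| = 12, |B| = 36.
|A∩B|: x∈[4,8], y∈[6,8] → 4·2 = 8.
|A ∪ B| = 48 − 8 = 40.00.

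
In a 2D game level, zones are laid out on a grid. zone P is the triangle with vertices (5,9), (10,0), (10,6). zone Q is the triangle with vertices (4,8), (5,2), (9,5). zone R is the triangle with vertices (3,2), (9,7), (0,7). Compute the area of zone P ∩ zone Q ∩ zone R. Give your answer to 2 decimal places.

The intersection is the polygon with vertices (7.605,5.837), (7.025,5.354), (6.333,6.6).
By the shoelace formula its area is 0.53.

0.53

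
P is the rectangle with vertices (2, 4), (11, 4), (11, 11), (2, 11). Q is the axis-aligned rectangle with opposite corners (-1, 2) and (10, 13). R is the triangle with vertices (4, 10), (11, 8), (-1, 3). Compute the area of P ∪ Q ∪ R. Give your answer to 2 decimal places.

By inclusion–exclusion:
Individual areas: |P| = 63, |Q| = 121, |R| = 29.5.
|P∩Q|: x∈[2,10], y∈[4,11] → 8·7 = 56.
|P∩R| = 25.075.
|Q∩R| = 29.1488.
|P∩Q∩R| = 24.7238.
|P ∪ Q ∪ R| = 213.5 − 110.2238 + 24.7238 = 128.00.

128.00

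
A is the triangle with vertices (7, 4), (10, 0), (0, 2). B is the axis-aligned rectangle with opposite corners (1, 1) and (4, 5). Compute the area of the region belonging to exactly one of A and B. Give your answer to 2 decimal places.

|A| = 17, |B| = 12, |A∩B| = 3.6429.
|A △ B| = |A| + |B| − 2·|A∩B| = 17 + 12 − 7.2857 = 21.71.

21.71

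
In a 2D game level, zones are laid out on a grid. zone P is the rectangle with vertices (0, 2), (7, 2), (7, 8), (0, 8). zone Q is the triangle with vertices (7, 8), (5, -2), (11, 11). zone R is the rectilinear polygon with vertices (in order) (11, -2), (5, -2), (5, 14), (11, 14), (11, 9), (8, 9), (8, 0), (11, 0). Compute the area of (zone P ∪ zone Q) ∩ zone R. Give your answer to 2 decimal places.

20.79

|zone P ∪ zone Q| = 55.4256.
|(zone P ∪ zone Q) ∩ zone R| = 20.79.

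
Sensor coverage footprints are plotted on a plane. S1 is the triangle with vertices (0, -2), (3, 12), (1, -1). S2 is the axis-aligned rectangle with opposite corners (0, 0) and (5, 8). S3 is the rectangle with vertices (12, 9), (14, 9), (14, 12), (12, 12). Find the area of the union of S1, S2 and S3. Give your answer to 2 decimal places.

By inclusion–exclusion:
Individual areas: |S1| = 5.5, |S2| = 40, |S3| = 6.
|S1∩S2| = 3.8681.
|S1∩S3| = 0.
|S2∩S3| = 0 (no overlap).
|S1∩S2∩S3| = 0.
|S1 ∪ S2 ∪ S3| = 51.5 − 3.8681 + 0 = 47.63.

47.63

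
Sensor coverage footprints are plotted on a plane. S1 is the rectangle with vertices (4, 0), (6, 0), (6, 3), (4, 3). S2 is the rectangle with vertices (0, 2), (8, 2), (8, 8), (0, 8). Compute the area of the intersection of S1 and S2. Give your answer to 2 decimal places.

|S1∩S2|: x∈[4,6], y∈[2,3] → 2·1 = 2.

2.00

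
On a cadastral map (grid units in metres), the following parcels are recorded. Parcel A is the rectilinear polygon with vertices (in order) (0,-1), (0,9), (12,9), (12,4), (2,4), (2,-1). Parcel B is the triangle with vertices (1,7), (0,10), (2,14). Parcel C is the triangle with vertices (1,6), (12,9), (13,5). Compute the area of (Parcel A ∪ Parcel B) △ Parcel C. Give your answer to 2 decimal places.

|Parcel A ∪ Parcel B| = 74.0476.
|(Parcel A ∪ Parcel B) ∩ Parcel C| = 21.5417.
|(Parcel A ∪ Parcel B) △ Parcel C| = 74.0476 + 23.5 − 43.0833 = 54.46.

54.46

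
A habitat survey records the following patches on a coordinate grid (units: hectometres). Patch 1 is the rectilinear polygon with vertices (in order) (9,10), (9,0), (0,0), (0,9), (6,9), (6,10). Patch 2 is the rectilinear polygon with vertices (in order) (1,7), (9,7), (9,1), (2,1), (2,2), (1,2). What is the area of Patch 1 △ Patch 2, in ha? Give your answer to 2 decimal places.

|Patch 1| = 84, |Patch 2| = 47, |Patch 1∩Patch 2| = 47.
|Patch 1 △ Patch 2| = |Patch 1| + |Patch 2| − 2·|Patch 1∩Patch 2| = 84 + 47 − 94 = 37.00.

37.00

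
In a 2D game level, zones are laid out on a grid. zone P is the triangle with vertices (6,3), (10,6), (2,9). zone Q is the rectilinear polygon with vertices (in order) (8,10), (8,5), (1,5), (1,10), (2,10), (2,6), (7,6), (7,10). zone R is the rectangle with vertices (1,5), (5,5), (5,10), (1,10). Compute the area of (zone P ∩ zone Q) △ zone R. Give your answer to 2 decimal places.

23.27

|zone P ∩ zone Q| = 4.6042.
|(zone P ∩ zone Q) ∩ zone R| = 0.6667.
|(zone P ∩ zone Q) △ zone R| = 4.6042 + 20 − 1.3333 = 23.27.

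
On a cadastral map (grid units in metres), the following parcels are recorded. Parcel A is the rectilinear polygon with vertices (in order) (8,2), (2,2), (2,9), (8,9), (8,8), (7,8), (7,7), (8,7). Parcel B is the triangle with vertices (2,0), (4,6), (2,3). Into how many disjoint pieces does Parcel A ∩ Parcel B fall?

1

Parcel A ∩ Parcel B is a single connected region.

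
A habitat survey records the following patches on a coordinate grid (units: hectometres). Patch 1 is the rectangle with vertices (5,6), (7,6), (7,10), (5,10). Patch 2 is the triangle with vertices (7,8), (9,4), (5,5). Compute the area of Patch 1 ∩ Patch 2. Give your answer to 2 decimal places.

The intersection is the polygon with vertices (7,6), (5.667,6), (7,8).
By the shoelace formula its area is 1.33.

1.33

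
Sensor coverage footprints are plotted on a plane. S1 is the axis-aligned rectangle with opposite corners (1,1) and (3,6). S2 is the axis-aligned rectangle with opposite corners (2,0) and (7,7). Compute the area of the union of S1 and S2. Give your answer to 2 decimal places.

40.00

By inclusion–exclusion:
Individual areas: |S1| = 10, |S2| = 35.
|S1∩S2|: x∈[2,3], y∈[1,6] → 1·5 = 5.
|S1 ∪ S2| = 45 − 5 = 40.00.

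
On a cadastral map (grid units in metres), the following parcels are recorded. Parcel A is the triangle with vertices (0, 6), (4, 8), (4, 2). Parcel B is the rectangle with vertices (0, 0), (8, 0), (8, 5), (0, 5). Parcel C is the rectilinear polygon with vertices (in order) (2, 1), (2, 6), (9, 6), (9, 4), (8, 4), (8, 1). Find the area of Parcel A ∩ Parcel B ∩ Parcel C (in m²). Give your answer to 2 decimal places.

4.00

The intersection is the polygon with vertices (2,4), (2,5), (4,5), (4,2).
By the shoelace formula its area is 4.00.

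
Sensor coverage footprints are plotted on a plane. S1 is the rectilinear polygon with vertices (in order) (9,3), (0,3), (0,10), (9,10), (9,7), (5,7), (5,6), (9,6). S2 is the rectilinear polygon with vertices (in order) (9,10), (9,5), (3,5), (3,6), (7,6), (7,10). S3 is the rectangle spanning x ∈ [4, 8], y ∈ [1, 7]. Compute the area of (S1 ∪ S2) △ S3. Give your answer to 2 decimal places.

57.00

|S1 ∪ S2| = 61.
|(S1 ∪ S2) ∩ S3| = 14.
|(S1 ∪ S2) △ S3| = 61 + 24 − 28 = 57.00.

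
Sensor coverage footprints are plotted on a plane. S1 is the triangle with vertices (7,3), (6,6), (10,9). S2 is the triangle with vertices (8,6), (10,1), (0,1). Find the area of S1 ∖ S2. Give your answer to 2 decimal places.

4.92

|S1| = 7.5, |S1∩S2| = 2.5766.
|S1 ∖ S2| = |S1| − |S1∩S2| = 7.5 − 2.5766 = 4.92.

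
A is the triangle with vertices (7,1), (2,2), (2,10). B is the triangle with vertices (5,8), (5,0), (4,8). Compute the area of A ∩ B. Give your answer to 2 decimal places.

1.58

The intersection is the polygon with vertices (4.821,1.436), (4.258,5.936), (5,4.6), (5,1.4).
By the shoelace formula its area is 1.58.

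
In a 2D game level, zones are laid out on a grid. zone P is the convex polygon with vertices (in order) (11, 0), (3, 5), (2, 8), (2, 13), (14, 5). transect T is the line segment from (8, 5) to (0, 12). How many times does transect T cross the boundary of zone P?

1

The segment meets the boundary at (2,10.25).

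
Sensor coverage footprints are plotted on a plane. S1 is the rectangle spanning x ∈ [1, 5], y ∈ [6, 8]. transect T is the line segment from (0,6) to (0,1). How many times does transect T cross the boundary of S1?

0

The segment lies entirely outside S1 and never meets its boundary.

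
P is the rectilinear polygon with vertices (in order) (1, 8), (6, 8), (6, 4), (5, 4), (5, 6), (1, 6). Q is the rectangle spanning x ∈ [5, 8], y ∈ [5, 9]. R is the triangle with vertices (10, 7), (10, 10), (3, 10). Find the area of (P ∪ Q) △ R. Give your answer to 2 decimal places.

|P ∪ Q| = 21.
|(P ∪ Q) ∩ R| = 1.5238.
|(P ∪ Q) △ R| = 21 + 10.5 − 3.0476 = 28.45.

28.45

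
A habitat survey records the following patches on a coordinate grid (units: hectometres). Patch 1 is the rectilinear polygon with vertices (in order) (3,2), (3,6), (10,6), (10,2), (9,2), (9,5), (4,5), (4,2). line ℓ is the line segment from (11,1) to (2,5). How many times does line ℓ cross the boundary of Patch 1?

2

The segment meets the boundary at (3,4.556), (4,4.111).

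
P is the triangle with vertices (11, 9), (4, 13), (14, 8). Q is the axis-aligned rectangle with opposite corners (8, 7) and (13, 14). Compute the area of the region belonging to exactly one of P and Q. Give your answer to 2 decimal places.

33.81

|P| = 2.5, |Q| = 35, |P∩Q| = 1.8452.
|P △ Q| = |P| + |Q| − 2·|P∩Q| = 2.5 + 35 − 3.6905 = 33.81.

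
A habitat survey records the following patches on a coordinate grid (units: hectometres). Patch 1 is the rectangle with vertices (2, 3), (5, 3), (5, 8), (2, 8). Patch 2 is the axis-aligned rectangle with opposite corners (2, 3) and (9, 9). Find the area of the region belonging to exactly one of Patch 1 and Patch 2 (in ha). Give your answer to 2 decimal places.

|Patch 1∩Patch 2|: x∈[2,5], y∈[3,8] → 3·5 = 15.
|Patch 1 △ Patch 2| = |Patch 1| + |Patch 2| − 2·|Patch 1∩Patch 2| = 15 + 42 − 30 = 27.00.

27.00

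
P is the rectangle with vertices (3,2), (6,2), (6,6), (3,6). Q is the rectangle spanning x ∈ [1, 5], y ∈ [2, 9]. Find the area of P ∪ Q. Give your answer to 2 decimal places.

32.00

By inclusion–exclusion:
Individual areas: |P| = 12, |Q| = 28.
|P∩Q|: x∈[3,5], y∈[2,6] → 2·4 = 8.
|P ∪ Q| = 40 − 8 = 32.00.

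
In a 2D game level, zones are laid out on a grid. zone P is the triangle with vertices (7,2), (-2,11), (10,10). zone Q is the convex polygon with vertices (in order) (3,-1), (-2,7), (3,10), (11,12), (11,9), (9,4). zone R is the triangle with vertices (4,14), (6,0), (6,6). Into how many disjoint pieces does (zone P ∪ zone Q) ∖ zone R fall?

2

(zone P ∪ zone Q) ∖ zone R splits into 2 disjoint pieces (area 38.34, area 57.0081).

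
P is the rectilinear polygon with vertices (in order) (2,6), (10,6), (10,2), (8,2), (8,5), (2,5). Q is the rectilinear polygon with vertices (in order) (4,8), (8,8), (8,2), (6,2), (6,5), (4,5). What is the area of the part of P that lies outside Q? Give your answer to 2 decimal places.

|P| = 14, |P∩Q| = 4.
|P ∖ Q| = |P| − |P∩Q| = 14 − 4 = 10.00.

10.00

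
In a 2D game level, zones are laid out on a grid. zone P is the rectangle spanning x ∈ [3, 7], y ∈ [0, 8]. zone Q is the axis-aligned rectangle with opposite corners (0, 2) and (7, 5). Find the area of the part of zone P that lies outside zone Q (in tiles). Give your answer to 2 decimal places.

|zone P∩zone Q|: x∈[3,7], y∈[2,5] → 4·3 = 12.
|zone P| = 32.
|zone P ∖ zone Q| = |zone P| − |zone P∩zone Q| = 32 − 12 = 20.00.

20.00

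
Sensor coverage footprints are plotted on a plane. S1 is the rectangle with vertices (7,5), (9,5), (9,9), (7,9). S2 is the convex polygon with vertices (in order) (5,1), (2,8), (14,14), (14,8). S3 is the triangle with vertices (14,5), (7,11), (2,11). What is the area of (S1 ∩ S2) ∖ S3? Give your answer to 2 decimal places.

|S1 ∩ S2| = 8.
|(S1 ∩ S2) ∩ S3| = 2.
|(S1 ∩ S2) ∖ S3| = 8 − 2 = 6.00.

6.00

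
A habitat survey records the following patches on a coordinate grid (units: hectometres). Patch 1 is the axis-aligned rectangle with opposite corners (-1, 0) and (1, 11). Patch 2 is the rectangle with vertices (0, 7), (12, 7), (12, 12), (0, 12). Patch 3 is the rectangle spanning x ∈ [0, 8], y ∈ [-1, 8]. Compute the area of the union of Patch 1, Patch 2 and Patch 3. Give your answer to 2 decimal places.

135.00

By inclusion–exclusion:
Individual areas: |Patch 1| = 22, |Patch 2| = 60, |Patch 3| = 72.
|Patch 1∩Patch 2|: x∈[0,1], y∈[7,11] → 1·4 = 4.
|Patch 1∩Patch 3|: x∈[0,1], y∈[0,8] → 1·8 = 8.
|Patch 2∩Patch 3|: x∈[0,8], y∈[7,8] → 8·1 = 8.
|Patch 1∩Patch 2∩Patch 3| = 1.
|Patch 1 ∪ Patch 2 ∪ Patch 3| = 154 − 20 + 1 = 135.00.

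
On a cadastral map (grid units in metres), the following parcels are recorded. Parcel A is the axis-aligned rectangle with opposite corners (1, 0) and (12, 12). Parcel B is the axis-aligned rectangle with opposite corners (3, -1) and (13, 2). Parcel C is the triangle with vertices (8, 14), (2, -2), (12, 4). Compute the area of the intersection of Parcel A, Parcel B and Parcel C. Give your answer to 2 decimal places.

7.67

The intersection is the polygon with vertices (3,0), (3,0.667), (3.5,2), (8.667,2), (5.333,0).
By the shoelace formula its area is 7.67.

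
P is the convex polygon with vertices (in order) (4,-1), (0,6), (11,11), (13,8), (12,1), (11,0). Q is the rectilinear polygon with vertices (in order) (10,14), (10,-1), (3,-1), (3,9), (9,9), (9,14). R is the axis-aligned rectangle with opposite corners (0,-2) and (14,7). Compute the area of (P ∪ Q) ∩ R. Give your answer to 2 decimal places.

81.92

|P ∪ Q| = 111.0737.
|(P ∪ Q) ∩ R| = 81.92.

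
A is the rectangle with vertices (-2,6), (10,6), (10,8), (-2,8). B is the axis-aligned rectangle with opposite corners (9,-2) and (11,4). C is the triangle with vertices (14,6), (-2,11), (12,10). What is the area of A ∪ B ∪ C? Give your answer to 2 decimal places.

By inclusion–exclusion:
Individual areas: |A| = 24, |B| = 12, |C| = 27.
|A∩B| = 0 (no overlap).
|A∩C| = 0.9.
|B∩C| = 0.
|A∩B∩C| = 0.
|A ∪ B ∪ C| = 63 − 0.9 + 0 = 62.10.

62.10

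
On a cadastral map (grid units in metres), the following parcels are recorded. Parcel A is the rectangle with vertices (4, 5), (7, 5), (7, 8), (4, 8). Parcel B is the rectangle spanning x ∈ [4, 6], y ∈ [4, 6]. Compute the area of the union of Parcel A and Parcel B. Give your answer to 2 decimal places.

By inclusion–exclusion:
Individual areas: |Parcel A| = 9, |Parcel B| = 4.
|Parcel A∩Parcel B|: x∈[4,6], y∈[5,6] → 2·1 = 2.
|Parcel A ∪ Parcel B| = 13 − 2 = 11.00.

11.00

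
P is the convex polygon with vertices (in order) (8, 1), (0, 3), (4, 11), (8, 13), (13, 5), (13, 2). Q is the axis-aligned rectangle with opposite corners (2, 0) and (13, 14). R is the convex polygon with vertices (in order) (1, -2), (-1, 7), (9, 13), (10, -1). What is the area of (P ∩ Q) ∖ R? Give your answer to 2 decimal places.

25.24

|P ∩ Q| = 93.
|(P ∩ Q) ∩ R| = 67.7606.
|(P ∩ Q) ∖ R| = 93 − 67.7606 = 25.24.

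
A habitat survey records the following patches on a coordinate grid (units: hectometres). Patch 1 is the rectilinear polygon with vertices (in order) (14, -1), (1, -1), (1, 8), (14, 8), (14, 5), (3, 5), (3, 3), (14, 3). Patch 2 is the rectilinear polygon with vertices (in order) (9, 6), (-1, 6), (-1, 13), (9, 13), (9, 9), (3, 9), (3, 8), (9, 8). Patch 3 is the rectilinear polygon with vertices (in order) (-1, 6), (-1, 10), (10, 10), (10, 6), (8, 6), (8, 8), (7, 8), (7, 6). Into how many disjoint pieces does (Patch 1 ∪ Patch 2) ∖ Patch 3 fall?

2

(Patch 1 ∪ Patch 2) ∖ Patch 3 splits into 2 disjoint pieces (area 79, area 30).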